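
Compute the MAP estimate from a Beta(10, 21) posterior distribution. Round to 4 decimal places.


MAP = mode of Beta distribution
= (alpha - 1)/(alpha + beta - 2)
= (10-1)/(10+21-2)
= 9/29 = 0.3103

0.3103


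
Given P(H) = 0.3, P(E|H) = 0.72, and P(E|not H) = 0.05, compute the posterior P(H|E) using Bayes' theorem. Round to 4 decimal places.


By Bayes' theorem: P(H|E) = P(E|H)*P(H) / P(E)
P(E) = P(E|H)*P(H) + P(E|not H)*P(not H)
P(E) = 0.72*0.3 + 0.05*0.7 = 0.251
P(H|E) = 0.72*0.3 / 0.251 = 0.8606

0.8606


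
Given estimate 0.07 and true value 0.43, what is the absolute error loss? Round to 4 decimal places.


Absolute error = |estimate - true|
= |-0.36| = 0.36

0.36


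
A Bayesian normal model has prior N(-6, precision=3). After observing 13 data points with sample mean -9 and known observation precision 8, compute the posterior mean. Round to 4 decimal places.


Posterior mean = (prior_precision * prior_mean + n * data_precision * data_mean) / (prior_precision + n * data_precision)
Numerator = 3*-6 + 13*8*-9 = -954
Denominator = 3 + 13*8 = 107
Posterior mean = -8.9159

-8.9159


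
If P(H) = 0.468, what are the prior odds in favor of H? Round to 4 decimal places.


Prior odds = P(H) / (1 - P(H))
= 0.468 / 0.532
= 0.8797

0.8797


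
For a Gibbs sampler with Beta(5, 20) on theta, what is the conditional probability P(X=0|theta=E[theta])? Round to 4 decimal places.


E[theta] = 5/(5+20) = 0.2
P(X=0|theta) = 1 - theta = 0.8

0.8


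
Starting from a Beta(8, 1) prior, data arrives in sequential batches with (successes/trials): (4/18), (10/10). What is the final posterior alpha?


In sequential Bayesian updating, we sum all successes.
Total successes = 14
Final alpha = 8 + 14 = 22

22


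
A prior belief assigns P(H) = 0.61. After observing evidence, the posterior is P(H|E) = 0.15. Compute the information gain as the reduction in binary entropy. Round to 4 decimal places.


H(prior) = -0.61*log2(0.61) - 0.39*log2(0.39)
= 0.9648
H(post) = -0.15*log2(0.15) - 0.85*log2(0.85)
= 0.6098
IG = 0.9648 - 0.6098 = 0.355

0.355


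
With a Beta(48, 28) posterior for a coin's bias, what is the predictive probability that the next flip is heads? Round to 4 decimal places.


The predictive probability equals the posterior mean.
P(next = heads) = alpha / (alpha + beta)
= 48 / 76 = 0.6316

0.6316


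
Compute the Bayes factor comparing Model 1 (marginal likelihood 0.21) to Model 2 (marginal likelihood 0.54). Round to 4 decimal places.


BF12 = marginal likelihood of M1 / marginal likelihood of M2
= 0.21/0.54
= 0.3889

0.3889


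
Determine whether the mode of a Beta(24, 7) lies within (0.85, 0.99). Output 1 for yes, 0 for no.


First find the mode: (a-1)/(a+b-2) = 0.7931
Is 0.7931 in (0.85, 0.99)? 0

0


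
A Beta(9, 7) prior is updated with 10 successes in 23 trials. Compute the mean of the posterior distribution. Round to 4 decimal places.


After update: Beta(19, 20)
Mean = 19 / (19 + 20) = 19 / 39
= 0.4872

0.4872


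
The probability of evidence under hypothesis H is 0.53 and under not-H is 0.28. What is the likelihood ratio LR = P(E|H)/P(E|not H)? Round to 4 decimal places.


LR = 0.53 / 0.28
= 1.8929

1.8929


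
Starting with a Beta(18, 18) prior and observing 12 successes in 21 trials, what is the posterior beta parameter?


Posterior beta = prior beta + failures
Failures = 21 - 12 = 9
beta_post = 18 + 9 = 27

27


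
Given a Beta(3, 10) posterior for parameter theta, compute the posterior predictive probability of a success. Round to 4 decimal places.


For a Beta-Bernoulli model, the predictive probability is the mean:
P(success) = 3/(3+10) = 3/13 = 0.2308

0.2308


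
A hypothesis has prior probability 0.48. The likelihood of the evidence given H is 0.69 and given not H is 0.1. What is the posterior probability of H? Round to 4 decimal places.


Using Bayes' theorem:
P(E) = 0.48 * 0.69 + 0.52 * 0.1
P(E) = 0.3832
P(H|E) = (0.48 * 0.69) / 0.3832 = 0.8643

0.8643


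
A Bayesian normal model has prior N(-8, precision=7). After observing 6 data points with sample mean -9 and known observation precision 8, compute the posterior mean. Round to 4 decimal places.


Posterior mean = (prior_precision * prior_mean + n * data_precision * data_mean) / (prior_precision + n * data_precision)
Numerator = 7*-8 + 6*8*-9 = -488
Denominator = 7 + 6*8 = 55
Posterior mean = -8.8727

-8.8727


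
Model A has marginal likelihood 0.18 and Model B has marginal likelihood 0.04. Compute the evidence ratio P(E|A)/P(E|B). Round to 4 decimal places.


Evidence ratio = P(E|A) / P(E|B)
= 0.18 / 0.04
= 4.5

4.5


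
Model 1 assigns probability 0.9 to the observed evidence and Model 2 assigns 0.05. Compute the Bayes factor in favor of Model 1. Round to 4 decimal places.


BF = P(data|M1) / P(data|M2)
= 0.9 / 0.05 = 18.0

18.0


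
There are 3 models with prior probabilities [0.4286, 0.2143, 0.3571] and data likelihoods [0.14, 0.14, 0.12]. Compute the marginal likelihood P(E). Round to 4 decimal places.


P(E) = sum over models of P(M_i) * P(E|M_i)
= 0.4286*0.14 + 0.2143*0.14 + 0.3571*0.12
= 0.1329

0.1329


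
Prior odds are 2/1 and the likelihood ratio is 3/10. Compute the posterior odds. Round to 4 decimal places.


Posterior odds = prior odds * likelihood ratio
= (2/1) * (3/10)
= 6 / 10
= 0.6

0.6


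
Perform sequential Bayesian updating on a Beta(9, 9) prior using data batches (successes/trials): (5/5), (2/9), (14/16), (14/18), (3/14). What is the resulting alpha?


Accumulate successes: 38
Posterior alpha = prior alpha + sum of successes
= 9 + 38 = 47

47


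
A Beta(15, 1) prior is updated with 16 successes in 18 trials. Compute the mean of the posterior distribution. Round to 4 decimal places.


After update: Beta(31, 3)
Mean = 31 / (31 + 3) = 31 / 34
= 0.9118

0.9118


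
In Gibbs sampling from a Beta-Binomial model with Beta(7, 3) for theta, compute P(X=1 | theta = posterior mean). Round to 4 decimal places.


Posterior mean = alpha/(alpha+beta) = 7/10 = 0.7
P(X=1|theta=mean) = theta = 0.7

0.7


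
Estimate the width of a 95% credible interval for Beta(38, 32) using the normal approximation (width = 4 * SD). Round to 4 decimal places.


For Beta(a,b): Var = ab/((a+b)^2(a+b+1))
Var = 0.0035, SD = 0.0591
Approximate 95% CI width = 4 * 0.0591 = 0.2365

0.2365


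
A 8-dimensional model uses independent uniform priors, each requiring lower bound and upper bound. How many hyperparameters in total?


Per parameter: 2 (lower bound and upper bound).
Total = 8 * 2 = 16

16


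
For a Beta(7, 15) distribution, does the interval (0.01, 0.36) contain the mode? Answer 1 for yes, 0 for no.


Mode of Beta(a,b) = (a-1)/(a+b-2)
= (7-1)/(7+15-2) = 0.3
Check: 0.01 <= 0.3 <= 0.36?
Result: 1

1


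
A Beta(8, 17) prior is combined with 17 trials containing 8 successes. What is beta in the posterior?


In conjugate updating:
beta_posterior = beta_prior + (n - k)
= 17 + (17 - 8)
= 17 + 9 = 26

26


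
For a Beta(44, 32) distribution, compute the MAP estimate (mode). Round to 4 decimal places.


MAP = mode = (a-1)/(a+b-2)
= (44-1)/(44+32-2)
= 43/74 = 0.5811

0.5811


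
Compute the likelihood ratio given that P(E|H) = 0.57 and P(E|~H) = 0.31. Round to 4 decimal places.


LR = P(E|H) / P(E|~H)
= 0.57 / 0.31 = 1.8387

1.8387


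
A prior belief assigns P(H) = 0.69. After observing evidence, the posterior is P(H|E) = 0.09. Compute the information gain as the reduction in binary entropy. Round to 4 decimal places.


H(prior) = -0.69*log2(0.69) - 0.31*log2(0.31)
= 0.8932
H(post) = -0.09*log2(0.09) - 0.91*log2(0.91)
= 0.4365
IG = 0.8932 - 0.4365 = 0.4567

0.4567


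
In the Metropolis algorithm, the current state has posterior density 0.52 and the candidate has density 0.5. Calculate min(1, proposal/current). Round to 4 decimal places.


Ratio = 0.5/0.52 = 0.9615
Acceptance probability = min(1, 0.9615)
= 0.9615

0.9615


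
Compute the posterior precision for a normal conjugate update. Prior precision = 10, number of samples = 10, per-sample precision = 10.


tau_post = tau_0 + n * tau
= 10 + 10 * 10 = 110

110


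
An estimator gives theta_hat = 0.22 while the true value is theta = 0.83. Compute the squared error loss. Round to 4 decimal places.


The squared error loss is (theta_hat - theta)^2
= (0.22 - 0.83)^2
= (-0.61)^2 = 0.3721

0.3721


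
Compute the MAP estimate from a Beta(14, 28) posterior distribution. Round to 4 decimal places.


MAP = mode of Beta distribution
= (alpha - 1)/(alpha + beta - 2)
= (14-1)/(14+28-2)
= 13/40 = 0.325

0.325


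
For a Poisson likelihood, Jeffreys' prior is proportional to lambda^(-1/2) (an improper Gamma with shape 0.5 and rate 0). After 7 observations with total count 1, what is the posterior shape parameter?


Jeffreys' prior for Poisson is proportional to lambda^(-1/2).
Posterior is Gamma(0.5 + S, 0 + n) = Gamma(0.5 + 1, 7).
Posterior shape = 0.5 + S = 0.5 + 1 = 1.5

1.5


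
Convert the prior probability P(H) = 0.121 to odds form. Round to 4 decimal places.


P(not H) = 1 - 0.121 = 0.879
Odds = 0.121 / 0.879 = 0.1377

0.1377


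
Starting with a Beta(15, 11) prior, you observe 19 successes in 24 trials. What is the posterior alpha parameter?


For a Beta-Binomial conjugate model:
Posterior alpha = prior alpha + number of successes
= 15 + 19 = 34

34


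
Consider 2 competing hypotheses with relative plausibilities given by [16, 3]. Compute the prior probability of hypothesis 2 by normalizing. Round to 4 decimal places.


Sum of weights = 16 + 3 = 19
Normalized prior for H2 = 3 / 19
= 0.1579

0.1579


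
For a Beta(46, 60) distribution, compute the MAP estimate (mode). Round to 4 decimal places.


MAP = mode = (a-1)/(a+b-2)
= (46-1)/(46+60-2)
= 45/104 = 0.4327

0.4327


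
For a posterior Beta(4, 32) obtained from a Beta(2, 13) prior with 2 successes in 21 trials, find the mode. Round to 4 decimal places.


Mode = (alpha - 1) / (alpha + beta - 2)
= 3 / 34
= 0.0882

0.0882


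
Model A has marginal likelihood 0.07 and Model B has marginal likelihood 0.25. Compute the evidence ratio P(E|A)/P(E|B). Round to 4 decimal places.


Evidence ratio = P(E|A) / P(E|B)
= 0.07 / 0.25
= 0.28

0.28


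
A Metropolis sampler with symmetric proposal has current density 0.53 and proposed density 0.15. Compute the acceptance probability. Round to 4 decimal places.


For symmetric proposals, acceptance = min(1, pi(x*)/pi(x))
= min(1, 0.15/0.53)
= min(1, 0.283) = 0.283

0.283


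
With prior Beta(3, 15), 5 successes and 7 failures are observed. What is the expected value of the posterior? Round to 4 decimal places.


Posterior = Beta(8, 22)
E[theta] = alpha/(alpha+beta)
= 8/30 = 0.2667

0.2667


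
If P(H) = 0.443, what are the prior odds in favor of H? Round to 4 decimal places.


Prior odds = P(H) / (1 - P(H))
= 0.443 / 0.557
= 0.7953

0.7953


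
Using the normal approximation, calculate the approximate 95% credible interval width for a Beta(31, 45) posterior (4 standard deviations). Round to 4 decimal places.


Var(Beta) = 31*45/(76^2 * 77) = 0.0031
SD = 0.056
Width ~ 4*SD = 0.224

0.224


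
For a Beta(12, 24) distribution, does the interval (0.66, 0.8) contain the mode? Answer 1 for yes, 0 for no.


Mode of Beta(a,b) = (a-1)/(a+b-2)
= (12-1)/(12+24-2) = 0.3235
Check: 0.66 <= 0.3235 <= 0.8?
Result: 0

0


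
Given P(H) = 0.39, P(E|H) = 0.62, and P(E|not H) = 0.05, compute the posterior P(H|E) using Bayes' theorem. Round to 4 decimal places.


By Bayes' theorem: P(H|E) = P(E|H)*P(H) / P(E)
P(E) = P(E|H)*P(H) + P(E|not H)*P(not H)
P(E) = 0.62*0.39 + 0.05*0.61 = 0.2723
P(H|E) = 0.62*0.39 / 0.2723 = 0.888

0.888


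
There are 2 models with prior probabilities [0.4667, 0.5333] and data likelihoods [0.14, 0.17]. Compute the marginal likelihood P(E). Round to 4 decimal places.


P(E) = sum over models of P(M_i) * P(E|M_i)
= 0.4667*0.14 + 0.5333*0.17
= 0.156

0.156


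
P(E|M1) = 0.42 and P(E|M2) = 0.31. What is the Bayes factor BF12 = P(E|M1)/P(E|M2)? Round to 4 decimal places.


Bayes factor BF12 = P(E|M1) / P(E|M2)
= 0.42 / 0.31
= 1.3548

1.3548


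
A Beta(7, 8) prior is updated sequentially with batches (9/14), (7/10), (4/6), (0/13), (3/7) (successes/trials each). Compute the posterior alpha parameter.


Sequential conjugate updating is equivalent to a single batch update.
Total successes across all batches = 23
alpha_posterior = alpha_prior + total_successes = 7 + 23
= 30

30


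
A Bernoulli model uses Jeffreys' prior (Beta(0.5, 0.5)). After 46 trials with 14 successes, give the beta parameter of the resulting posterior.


Posterior = Beta(prior_alpha + successes, prior_beta + failures)
= Beta(0.5 + 14, 0.5 + 32)
Posterior beta = 0.5 + (n - k) = 0.5 + 32 = 32.5

32.5


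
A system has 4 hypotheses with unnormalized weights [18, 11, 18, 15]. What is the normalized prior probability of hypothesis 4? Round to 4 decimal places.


The normalized prior is the weight divided by the total.
Total weight = 62
P(H4) = 15 / 62 = 0.2419

0.2419


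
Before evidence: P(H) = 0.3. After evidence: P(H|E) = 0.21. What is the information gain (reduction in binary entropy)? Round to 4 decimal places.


Prior entropy = 0.8813
Posterior entropy = 0.7415
Information gain = 0.8813 - 0.7415 = 0.1398

0.1398


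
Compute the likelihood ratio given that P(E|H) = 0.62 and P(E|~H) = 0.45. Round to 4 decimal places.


LR = P(E|H) / P(E|~H)
= 0.62 / 0.45 = 1.3778

1.3778


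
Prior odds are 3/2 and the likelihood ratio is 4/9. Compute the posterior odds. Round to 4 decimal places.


Posterior odds = prior odds * likelihood ratio
= (3/2) * (4/9)
= 12 / 18
= 0.6667

0.6667


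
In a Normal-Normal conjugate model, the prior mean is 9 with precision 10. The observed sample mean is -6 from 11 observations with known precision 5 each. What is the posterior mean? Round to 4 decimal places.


Posterior precision = tau0 + n*tau = 10 + 11*5 = 65
Posterior mean = (tau0*mu0 + n*tau*xbar) / posterior_precision
= (10*9 + 11*5*-6) / 65
= -240 / 65 = -3.6923

-3.6923


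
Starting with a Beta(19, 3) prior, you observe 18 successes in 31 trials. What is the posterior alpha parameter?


For a Beta-Binomial conjugate model:
Posterior alpha = prior alpha + number of successes
= 19 + 18 = 37

37


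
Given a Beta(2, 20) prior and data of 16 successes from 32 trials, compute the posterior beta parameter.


Number of failures = 32 - 16 = 16
Posterior beta = 20 + 16 = 36

36


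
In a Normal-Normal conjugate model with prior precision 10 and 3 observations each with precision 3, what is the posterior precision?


Posterior precision = prior precision + n * observation precision
= 10 + 3 * 3
= 10 + 9 = 19

19


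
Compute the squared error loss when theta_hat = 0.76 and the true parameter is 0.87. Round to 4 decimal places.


L = (theta_hat - theta_true)^2
= (0.76 - 0.87)^2
= -0.11^2 = 0.0121

0.0121


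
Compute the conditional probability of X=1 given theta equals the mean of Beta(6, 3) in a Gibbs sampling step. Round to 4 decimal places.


Mean of Beta(6, 3) = 0.6667
P(X=1 | theta=0.6667) = 0.6667

0.6667


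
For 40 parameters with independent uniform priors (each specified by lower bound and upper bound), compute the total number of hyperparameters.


A uniform prior has 2 hyperparameters per parameter.
Total = 40 * 2 = 80

80


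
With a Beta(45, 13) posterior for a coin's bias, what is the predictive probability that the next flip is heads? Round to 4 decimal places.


The predictive probability equals the posterior mean.
P(next = heads) = alpha / (alpha + beta)
= 45 / 58 = 0.7759

0.7759


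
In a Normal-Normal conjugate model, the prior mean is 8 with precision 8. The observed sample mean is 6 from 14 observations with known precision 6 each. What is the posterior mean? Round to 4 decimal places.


Posterior precision = tau0 + n*tau = 8 + 14*6 = 92
Posterior mean = (tau0*mu0 + n*tau*xbar) / posterior_precision
= (8*8 + 14*6*6) / 92
= 568 / 92 = 6.1739

6.1739


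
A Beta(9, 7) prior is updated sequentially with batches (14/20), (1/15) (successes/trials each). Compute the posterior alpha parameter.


Sequential conjugate updating is equivalent to a single batch update.
Total successes across all batches = 15
alpha_posterior = alpha_prior + total_successes = 9 + 15
= 24

24


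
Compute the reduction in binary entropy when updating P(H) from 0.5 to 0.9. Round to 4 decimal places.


H_before = -p*log2(p) - (1-p)*log2(1-p) for p=0.5: 1.0
H_after for p=0.9: 0.469
Reduction = 1.0 - 0.469 = 0.531

0.531


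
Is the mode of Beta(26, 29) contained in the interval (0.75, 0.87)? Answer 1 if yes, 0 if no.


Mode = (a-1)/(a+b-2) = 25/53 = 0.4717
Interval: (0.75, 0.87)
Contains mode? 0

0


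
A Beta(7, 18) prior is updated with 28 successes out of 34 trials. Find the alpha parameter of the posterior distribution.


In the Beta-Binomial conjugate update:
alpha_post = alpha_prior + successes
= 7 + 28
= 35

35


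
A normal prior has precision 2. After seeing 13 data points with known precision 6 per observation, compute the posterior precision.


In the conjugate normal model, precisions add:
tau_posterior = tau_prior + n * tau_data
= 2 + 13*6 = 80

80


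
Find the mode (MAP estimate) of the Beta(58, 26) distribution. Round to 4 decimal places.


For Beta(a,b) with a,b > 1:
Mode = (a-1)/(a+b-2) = (58-1)/(84-2)
= 57/82 = 0.6951

0.6951


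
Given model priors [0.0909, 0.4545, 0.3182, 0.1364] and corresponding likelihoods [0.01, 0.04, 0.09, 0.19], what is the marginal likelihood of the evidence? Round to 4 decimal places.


P(E) = sum_i P(M_i) P(E|M_i)
= 0.0009 + 0.0182 + 0.0286 + 0.0259
= 0.0736

0.0736


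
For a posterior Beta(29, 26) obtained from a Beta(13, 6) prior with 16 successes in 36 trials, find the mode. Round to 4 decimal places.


Mode = (alpha - 1) / (alpha + beta - 2)
= 28 / 53
= 0.5283

0.5283


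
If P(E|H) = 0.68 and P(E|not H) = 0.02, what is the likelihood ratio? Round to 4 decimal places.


Likelihood ratio = P(E|H) / P(E|not H)
= 0.68 / 0.02
= 34.0

34.0


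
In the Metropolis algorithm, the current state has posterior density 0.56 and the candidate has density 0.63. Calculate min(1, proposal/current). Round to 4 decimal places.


Ratio = 0.63/0.56 = 1.125
Acceptance probability = min(1, 1.125)
= 1.0

1.0


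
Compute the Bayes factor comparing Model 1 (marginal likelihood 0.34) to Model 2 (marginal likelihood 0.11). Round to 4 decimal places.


BF12 = marginal likelihood of M1 / marginal likelihood of M2
= 0.34/0.11
= 3.0909

3.0909


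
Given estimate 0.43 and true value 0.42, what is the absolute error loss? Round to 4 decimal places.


Absolute error = |estimate - true|
= |0.01| = 0.01

0.01


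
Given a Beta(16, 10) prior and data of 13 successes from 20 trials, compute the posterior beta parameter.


Number of failures = 20 - 13 = 7
Posterior beta = 10 + 7 = 17

17


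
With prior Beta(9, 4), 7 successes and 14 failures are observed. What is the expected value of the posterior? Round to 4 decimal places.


Posterior = Beta(16, 18)
E[theta] = alpha/(alpha+beta)
= 16/34 = 0.4706

0.4706


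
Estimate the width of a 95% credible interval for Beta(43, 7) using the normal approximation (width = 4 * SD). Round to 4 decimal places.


For Beta(a,b): Var = ab/((a+b)^2(a+b+1))
Var = 0.0024, SD = 0.0486
Approximate 95% CI width = 4 * 0.0486 = 0.1944

0.1944


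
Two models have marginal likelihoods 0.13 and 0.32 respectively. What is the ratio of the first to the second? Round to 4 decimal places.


Evidence ratio = 0.13 / 0.32
= 0.4062

0.4062


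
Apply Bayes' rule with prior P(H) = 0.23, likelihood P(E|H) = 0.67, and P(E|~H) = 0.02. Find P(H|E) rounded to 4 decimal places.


Step 1: Compute marginal P(E) = P(E|H)P(H) + P(E|~H)P(~H)
= 0.67*0.23 + 0.02*0.77 = 0.1695
Step 2: P(H|E) = P(E|H)P(H)/P(E) = 0.1541/0.1695
= 0.9091

0.9091


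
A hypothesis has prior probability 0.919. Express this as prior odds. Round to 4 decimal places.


Odds = P(H) / P(not H) = 0.919 / 0.081
= 11.3457

11.3457


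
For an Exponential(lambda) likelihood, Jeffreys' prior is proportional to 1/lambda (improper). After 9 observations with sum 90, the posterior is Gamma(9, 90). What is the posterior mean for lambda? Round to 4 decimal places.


Posterior = Gamma(n, sum_x) = Gamma(9, 90)
Posterior mean = shape/rate = 9/90
= 0.1

0.1


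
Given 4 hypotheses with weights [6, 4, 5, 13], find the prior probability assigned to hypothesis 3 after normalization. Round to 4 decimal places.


To normalize, divide each weight by the sum of all weights.
Sum = 28
Prior(H3) = 5/28 = 0.1786

0.1786


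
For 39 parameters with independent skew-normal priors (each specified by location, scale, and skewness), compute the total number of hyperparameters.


A skew-normal prior has 3 hyperparameters per parameter.
Total = 39 * 3 = 117

117


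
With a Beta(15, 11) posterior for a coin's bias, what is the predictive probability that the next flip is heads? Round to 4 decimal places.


The predictive probability equals the posterior mean.
P(next = heads) = alpha / (alpha + beta)
= 15 / 26 = 0.5769

0.5769


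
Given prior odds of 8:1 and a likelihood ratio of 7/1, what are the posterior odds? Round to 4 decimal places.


Posterior odds = prior odds * LR
Prior odds = 8/1 = 8.0
LR = 7/1 = 7.0
Posterior odds = 8.0 * 7.0 = 56.0

56.0


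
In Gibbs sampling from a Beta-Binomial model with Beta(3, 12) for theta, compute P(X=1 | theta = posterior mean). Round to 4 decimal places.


Posterior mean = alpha/(alpha+beta) = 3/15 = 0.2
P(X=1|theta=mean) = theta = 0.2

0.2


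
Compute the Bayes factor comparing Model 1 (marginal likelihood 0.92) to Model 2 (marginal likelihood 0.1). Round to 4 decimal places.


BF12 = marginal likelihood of M1 / marginal likelihood of M2
= 0.92/0.1
= 9.2

9.2


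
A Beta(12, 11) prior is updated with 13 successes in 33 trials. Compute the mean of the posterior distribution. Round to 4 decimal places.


After update: Beta(25, 31)
Mean = 25 / (25 + 31) = 25 / 56
= 0.4464

0.4464


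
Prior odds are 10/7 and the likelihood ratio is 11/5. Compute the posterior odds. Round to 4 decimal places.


Posterior odds = prior odds * likelihood ratio
= (10/7) * (11/5)
= 110 / 35
= 3.1429

3.1429


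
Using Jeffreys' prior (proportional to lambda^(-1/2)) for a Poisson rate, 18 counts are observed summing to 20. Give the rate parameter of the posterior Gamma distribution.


Conjugate update: Gamma(prior_shape + S, prior_rate + n).
Prior shape = 0.5, prior rate = 0.
Posterior rate = 0 + n = 18

18.0


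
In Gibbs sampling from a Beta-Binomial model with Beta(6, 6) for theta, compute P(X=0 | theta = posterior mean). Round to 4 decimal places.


Posterior mean = alpha/(alpha+beta) = 6/12 = 0.5
P(X=0|theta=mean) = 1 - theta = 0.5

0.5


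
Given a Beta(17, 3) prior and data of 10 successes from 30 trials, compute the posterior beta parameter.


Number of failures = 30 - 10 = 20
Posterior beta = 3 + 20 = 23

23


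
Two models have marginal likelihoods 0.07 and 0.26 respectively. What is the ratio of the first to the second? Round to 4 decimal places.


Evidence ratio = 0.07 / 0.26
= 0.2692

0.2692


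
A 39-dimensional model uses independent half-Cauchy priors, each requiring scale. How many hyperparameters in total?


Per parameter: 1 (scale).
Total = 39 * 1 = 39

39


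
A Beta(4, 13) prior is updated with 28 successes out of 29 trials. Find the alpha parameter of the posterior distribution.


In the Beta-Binomial conjugate update:
alpha_post = alpha_prior + successes
= 4 + 28
= 32

32


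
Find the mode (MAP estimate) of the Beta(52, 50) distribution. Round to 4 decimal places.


For Beta(a,b) with a,b > 1:
Mode = (a-1)/(a+b-2) = (52-1)/(102-2)
= 51/100 = 0.51

0.51


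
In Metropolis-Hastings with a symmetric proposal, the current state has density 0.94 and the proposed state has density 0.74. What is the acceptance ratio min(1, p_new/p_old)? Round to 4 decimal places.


Ratio = p_new / p_old = 0.74 / 0.94 = 0.7872
Acceptance = min(1, 0.7872) = 0.7872

0.7872


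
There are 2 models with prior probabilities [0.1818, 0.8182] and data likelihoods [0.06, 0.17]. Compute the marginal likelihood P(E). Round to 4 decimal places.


P(E) = sum over models of P(M_i) * P(E|M_i)
= 0.1818*0.06 + 0.8182*0.17
= 0.15

0.15


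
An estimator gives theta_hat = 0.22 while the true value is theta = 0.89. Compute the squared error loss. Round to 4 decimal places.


The squared error loss is (theta_hat - theta)^2
= (0.22 - 0.89)^2
= (-0.67)^2 = 0.4489

0.4489


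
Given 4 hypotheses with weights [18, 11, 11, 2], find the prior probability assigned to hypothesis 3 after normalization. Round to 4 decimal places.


To normalize, divide each weight by the sum of all weights.
Sum = 42
Prior(H3) = 11/42 = 0.2619

0.2619


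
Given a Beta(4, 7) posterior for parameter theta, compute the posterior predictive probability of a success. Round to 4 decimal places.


For a Beta-Bernoulli model, the predictive probability is the mean:
P(success) = 4/(4+7) = 4/11 = 0.3636

0.3636


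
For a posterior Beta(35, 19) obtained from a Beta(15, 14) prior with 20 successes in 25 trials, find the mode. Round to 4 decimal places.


Mode = (alpha - 1) / (alpha + beta - 2)
= 34 / 52
= 0.6538

0.6538


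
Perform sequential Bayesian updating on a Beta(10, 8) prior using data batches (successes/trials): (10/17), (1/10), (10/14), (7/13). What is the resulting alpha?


Accumulate successes: 28
Posterior alpha = prior alpha + sum of successes
= 10 + 28 = 38

38


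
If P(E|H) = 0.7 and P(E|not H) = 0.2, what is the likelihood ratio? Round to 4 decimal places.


Likelihood ratio = P(E|H) / P(E|not H)
= 0.7 / 0.2
= 3.5

3.5


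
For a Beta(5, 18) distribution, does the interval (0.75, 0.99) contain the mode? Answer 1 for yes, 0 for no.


Mode of Beta(a,b) = (a-1)/(a+b-2)
= (5-1)/(5+18-2) = 0.1905
Check: 0.75 <= 0.1905 <= 0.99?
Result: 0

0


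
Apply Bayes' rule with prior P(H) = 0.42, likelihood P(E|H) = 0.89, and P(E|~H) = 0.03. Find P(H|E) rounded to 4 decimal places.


Step 1: Compute marginal P(E) = P(E|H)P(H) + P(E|~H)P(~H)
= 0.89*0.42 + 0.03*0.58 = 0.3912
Step 2: P(H|E) = P(E|H)P(H)/P(E) = 0.3738/0.3912
= 0.9555

0.9555


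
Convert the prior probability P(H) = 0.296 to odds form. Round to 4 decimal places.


P(not H) = 1 - 0.296 = 0.704
Odds = 0.296 / 0.704 = 0.4205

0.4205


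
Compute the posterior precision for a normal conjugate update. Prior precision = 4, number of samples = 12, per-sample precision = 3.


tau_post = tau_0 + n * tau
= 4 + 12 * 3 = 40

40


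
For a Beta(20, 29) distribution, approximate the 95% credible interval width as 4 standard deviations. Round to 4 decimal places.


Variance of Beta(a,b) = ab / ((a+b)^2 * (a+b+1))
= 20*29 / ((49)^2 * 50)
= 0.0048
SD = sqrt(0.0048) = 0.0695
Width = 4 * SD = 0.278

0.278


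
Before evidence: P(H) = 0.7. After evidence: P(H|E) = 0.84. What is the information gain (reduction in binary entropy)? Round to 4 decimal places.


Prior entropy = 0.8813
Posterior entropy = 0.6343
Information gain = 0.8813 - 0.6343 = 0.247

0.247


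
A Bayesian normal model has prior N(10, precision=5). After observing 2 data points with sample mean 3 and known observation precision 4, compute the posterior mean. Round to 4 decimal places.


Posterior mean = (prior_precision * prior_mean + n * data_precision * data_mean) / (prior_precision + n * data_precision)
Numerator = 5*10 + 2*4*3 = 74
Denominator = 5 + 2*4 = 13
Posterior mean = 5.6923

5.6923


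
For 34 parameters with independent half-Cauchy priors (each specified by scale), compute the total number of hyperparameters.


A half-Cauchy prior has 1 hyperparameter per parameter.
Total = 34 * 1 = 34

34


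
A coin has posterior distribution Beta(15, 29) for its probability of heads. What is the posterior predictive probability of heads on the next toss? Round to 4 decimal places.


Posterior predictive = E[theta] = alpha/(alpha+beta)
= 15/44
= 0.3409

0.3409


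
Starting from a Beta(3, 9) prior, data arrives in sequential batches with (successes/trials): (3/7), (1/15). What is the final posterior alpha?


In sequential Bayesian updating, we sum all successes.
Total successes = 4
Final alpha = 3 + 4 = 7

7


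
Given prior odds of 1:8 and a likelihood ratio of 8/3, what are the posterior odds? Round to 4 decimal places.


Posterior odds = prior odds * LR
Prior odds = 1/8 = 0.125
LR = 8/3 = 2.6667
Posterior odds = 0.125 * 2.6667 = 0.3333

0.3333


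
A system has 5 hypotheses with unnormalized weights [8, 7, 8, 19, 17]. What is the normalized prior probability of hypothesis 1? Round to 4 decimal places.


The normalized prior is the weight divided by the total.
Total weight = 59
P(H1) = 8 / 59 = 0.1356

0.1356


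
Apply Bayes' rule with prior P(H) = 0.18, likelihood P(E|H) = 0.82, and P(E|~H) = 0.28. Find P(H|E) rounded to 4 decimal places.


Step 1: Compute marginal P(E) = P(E|H)P(H) + P(E|~H)P(~H)
= 0.82*0.18 + 0.28*0.82 = 0.3772
Step 2: P(H|E) = P(E|H)P(H)/P(E) = 0.1476/0.3772
= 0.3913

0.3913


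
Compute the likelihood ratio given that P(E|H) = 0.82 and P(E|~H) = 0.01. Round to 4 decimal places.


LR = P(E|H) / P(E|~H)
= 0.82 / 0.01 = 82.0

82.0


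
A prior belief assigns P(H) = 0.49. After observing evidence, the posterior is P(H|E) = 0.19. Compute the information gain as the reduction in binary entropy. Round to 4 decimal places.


H(prior) = -0.49*log2(0.49) - 0.51*log2(0.51)
= 0.9997
H(post) = -0.19*log2(0.19) - 0.81*log2(0.81)
= 0.7015
IG = 0.9997 - 0.7015 = 0.2982

0.2982


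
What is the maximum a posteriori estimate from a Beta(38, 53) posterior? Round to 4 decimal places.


The MAP estimate equals the mode of the distribution.
Mode of Beta(a,b) = (a-1)/(a+b-2)
= 37/89
= 0.4157

0.4157


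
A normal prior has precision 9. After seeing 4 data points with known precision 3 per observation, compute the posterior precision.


In the conjugate normal model, precisions add:
tau_posterior = tau_prior + n * tau_data
= 9 + 4*3 = 21

21


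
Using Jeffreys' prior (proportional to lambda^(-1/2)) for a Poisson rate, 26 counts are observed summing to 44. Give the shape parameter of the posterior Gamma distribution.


Conjugate update: Gamma(prior_shape + S, prior_rate + n).
Prior shape = 0.5, prior rate = 0.
Posterior shape = 0.5 + S = 0.5 + 44 = 44.5

44.5


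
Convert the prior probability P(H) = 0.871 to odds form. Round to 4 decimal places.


P(not H) = 1 - 0.871 = 0.129
Odds = 0.871 / 0.129 = 6.7519

6.7519


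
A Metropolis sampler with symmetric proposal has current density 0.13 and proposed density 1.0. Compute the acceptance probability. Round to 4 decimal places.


For symmetric proposals, acceptance = min(1, pi(x*)/pi(x))
= min(1, 1.0/0.13)
= min(1, 7.6923) = 1.0

1.0


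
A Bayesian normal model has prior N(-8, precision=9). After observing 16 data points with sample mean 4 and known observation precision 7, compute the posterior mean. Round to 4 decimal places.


Posterior mean = (prior_precision * prior_mean + n * data_precision * data_mean) / (prior_precision + n * data_precision)
Numerator = 9*-8 + 16*7*4 = 376
Denominator = 9 + 16*7 = 121
Posterior mean = 3.1074

3.1074


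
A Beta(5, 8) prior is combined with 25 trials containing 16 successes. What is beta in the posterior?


In conjugate updating:
beta_posterior = beta_prior + (n - k)
= 8 + (25 - 16)
= 8 + 9 = 17

17


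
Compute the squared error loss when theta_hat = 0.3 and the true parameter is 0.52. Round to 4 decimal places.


L = (theta_hat - theta_true)^2
= (0.3 - 0.52)^2
= -0.22^2 = 0.0484

0.0484


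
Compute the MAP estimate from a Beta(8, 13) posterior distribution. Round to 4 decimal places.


MAP = mode of Beta distribution
= (alpha - 1)/(alpha + beta - 2)
= (8-1)/(8+13-2)
= 7/19 = 0.3684

0.3684


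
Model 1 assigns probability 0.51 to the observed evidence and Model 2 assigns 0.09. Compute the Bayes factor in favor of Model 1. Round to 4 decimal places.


BF = P(data|M1) / P(data|M2)
= 0.51 / 0.09 = 5.6667

5.6667


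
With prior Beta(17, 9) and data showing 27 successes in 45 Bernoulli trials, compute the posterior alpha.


Conjugate update: alpha_posterior = alpha_prior + k
= 17 + 27 = 44

44


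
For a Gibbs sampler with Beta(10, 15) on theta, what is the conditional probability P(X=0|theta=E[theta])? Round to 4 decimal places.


E[theta] = 10/(10+15) = 0.4
P(X=0|theta) = 1 - theta = 0.6

0.6


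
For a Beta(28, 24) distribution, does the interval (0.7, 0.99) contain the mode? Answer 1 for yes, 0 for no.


Mode of Beta(a,b) = (a-1)/(a+b-2)
= (28-1)/(28+24-2) = 0.54
Check: 0.7 <= 0.54 <= 0.99?
Result: 0

0


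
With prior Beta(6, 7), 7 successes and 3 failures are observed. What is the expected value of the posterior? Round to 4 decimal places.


Posterior = Beta(13, 10)
E[theta] = alpha/(alpha+beta)
= 13/23 = 0.5652

0.5652


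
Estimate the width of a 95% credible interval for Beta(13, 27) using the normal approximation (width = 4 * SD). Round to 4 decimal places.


For Beta(a,b): Var = ab/((a+b)^2(a+b+1))
Var = 0.0054, SD = 0.0731
Approximate 95% CI width = 4 * 0.0731 = 0.2926

0.2926


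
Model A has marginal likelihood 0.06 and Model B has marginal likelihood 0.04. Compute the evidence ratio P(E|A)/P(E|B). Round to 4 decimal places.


Evidence ratio = P(E|A) / P(E|B)
= 0.06 / 0.04
= 1.5

1.5


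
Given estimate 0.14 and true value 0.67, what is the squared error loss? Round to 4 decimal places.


Squared error = (estimate - true)^2
Difference = -0.53
Loss = -0.53^2 = 0.2809

0.2809


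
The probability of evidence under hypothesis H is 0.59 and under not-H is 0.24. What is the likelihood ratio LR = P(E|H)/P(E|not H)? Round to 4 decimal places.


LR = 0.59 / 0.24
= 2.4583

2.4583


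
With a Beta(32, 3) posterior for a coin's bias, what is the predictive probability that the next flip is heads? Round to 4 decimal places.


The predictive probability equals the posterior mean.
P(next = heads) = alpha / (alpha + beta)
= 32 / 35 = 0.9143

0.9143


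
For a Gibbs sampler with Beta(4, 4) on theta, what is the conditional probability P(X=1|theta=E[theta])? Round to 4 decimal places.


E[theta] = 4/(4+4) = 0.5
P(X=1|theta) = theta = 0.5

0.5


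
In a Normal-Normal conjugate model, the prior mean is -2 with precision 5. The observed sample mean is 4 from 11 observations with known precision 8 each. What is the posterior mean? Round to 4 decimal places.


Posterior precision = tau0 + n*tau = 5 + 11*8 = 93
Posterior mean = (tau0*mu0 + n*tau*xbar) / posterior_precision
= (5*-2 + 11*8*4) / 93
= 342 / 93 = 3.6774

3.6774


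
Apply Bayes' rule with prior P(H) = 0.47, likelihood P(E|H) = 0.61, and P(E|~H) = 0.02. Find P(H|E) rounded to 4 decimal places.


Step 1: Compute marginal P(E) = P(E|H)P(H) + P(E|~H)P(~H)
= 0.61*0.47 + 0.02*0.53 = 0.2973
Step 2: P(H|E) = P(E|H)P(H)/P(E) = 0.2867/0.2973
= 0.9643

0.9643


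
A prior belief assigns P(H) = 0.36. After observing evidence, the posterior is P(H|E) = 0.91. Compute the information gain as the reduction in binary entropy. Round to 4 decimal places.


H(prior) = -0.36*log2(0.36) - 0.64*log2(0.64)
= 0.9427
H(post) = -0.91*log2(0.91) - 0.09*log2(0.09)
= 0.4365
IG = 0.9427 - 0.4365 = 0.5062

0.5062


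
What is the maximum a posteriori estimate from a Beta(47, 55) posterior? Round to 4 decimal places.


The MAP estimate equals the mode of the distribution.
Mode of Beta(a,b) = (a-1)/(a+b-2)
= 46/100
= 0.46

0.46


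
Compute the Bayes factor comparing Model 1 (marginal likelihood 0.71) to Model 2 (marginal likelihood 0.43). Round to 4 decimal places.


BF12 = marginal likelihood of M1 / marginal likelihood of M2
= 0.71/0.43
= 1.6512

1.6512


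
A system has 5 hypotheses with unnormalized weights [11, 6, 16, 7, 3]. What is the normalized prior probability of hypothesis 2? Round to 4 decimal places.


The normalized prior is the weight divided by the total.
Total weight = 43
P(H2) = 6 / 43 = 0.1395

0.1395


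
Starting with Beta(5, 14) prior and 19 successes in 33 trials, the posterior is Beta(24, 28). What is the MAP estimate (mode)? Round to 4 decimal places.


The mode of Beta(a, b) when a > 1 and b > 1 is (a-1)/(a+b-2)
= (24 - 1) / (24 + 28 - 2)
= 23 / 50
= 0.46

0.46


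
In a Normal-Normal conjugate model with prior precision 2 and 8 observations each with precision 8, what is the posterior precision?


Posterior precision = prior precision + n * observation precision
= 2 + 8 * 8
= 2 + 64 = 66

66


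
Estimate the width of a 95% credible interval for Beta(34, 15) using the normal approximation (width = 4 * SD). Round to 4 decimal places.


For Beta(a,b): Var = ab/((a+b)^2(a+b+1))
Var = 0.0042, SD = 0.0652
Approximate 95% CI width = 4 * 0.0652 = 0.2607

0.2607


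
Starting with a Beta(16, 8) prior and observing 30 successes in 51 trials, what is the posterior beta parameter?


Posterior beta = prior beta + failures
Failures = 51 - 30 = 21
beta_post = 8 + 21 = 29

29


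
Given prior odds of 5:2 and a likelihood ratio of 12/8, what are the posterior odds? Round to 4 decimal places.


Posterior odds = prior odds * LR
Prior odds = 5/2 = 2.5
LR = 12/8 = 1.5
Posterior odds = 2.5 * 1.5 = 3.75

3.75


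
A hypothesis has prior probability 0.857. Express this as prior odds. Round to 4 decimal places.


Odds = P(H) / P(not H) = 0.857 / 0.143
= 5.993

5.993


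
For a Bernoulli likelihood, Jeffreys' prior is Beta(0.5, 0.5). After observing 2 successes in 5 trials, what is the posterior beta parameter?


Jeffreys' prior for Bernoulli is Beta(0.5, 0.5).
Posterior is Beta(0.5 + k, 0.5 + n - k).
Posterior beta = 0.5 + (n - k) = 0.5 + 3 = 3.5

3.5


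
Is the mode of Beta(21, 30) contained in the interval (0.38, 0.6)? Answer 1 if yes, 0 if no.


Mode = (a-1)/(a+b-2) = 20/49 = 0.4082
Interval: (0.38, 0.6)
Contains mode? 1

1


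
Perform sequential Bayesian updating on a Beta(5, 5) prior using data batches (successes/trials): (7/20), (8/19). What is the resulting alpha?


Accumulate successes: 15
Posterior alpha = prior alpha + sum of successes
= 5 + 15 = 20

20


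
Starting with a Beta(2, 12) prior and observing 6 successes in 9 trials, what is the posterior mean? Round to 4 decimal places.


Posterior parameters: alpha = 2 + 6 = 8
beta = 12 + 3 = 15
Posterior mean = alpha / (alpha + beta) = 8 / 23
= 0.3478

0.3478


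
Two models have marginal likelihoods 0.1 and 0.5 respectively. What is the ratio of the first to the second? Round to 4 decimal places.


Evidence ratio = 0.1 / 0.5
= 0.2

0.2


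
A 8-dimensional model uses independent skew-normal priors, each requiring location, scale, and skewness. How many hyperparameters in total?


Per parameter: 3 (location, scale, and skewness).
Total = 8 * 3 = 24

24


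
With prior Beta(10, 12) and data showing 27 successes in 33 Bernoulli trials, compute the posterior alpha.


Conjugate update: alpha_posterior = alpha_prior + k
= 10 + 27 = 37

37


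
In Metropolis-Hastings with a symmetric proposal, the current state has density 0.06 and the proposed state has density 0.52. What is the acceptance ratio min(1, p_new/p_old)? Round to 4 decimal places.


Ratio = p_new / p_old = 0.52 / 0.06 = 8.6667
Acceptance = min(1, 8.6667) = 1.0

1.0
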